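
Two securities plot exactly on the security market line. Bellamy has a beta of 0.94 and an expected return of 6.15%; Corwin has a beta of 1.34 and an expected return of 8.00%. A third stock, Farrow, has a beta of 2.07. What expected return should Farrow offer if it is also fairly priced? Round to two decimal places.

11.38%

MRP (SML slope) = (8.00% − 6.15%) / (1.34 − 0.94) = 1.85% / 0.40 = 4.6250%
R_f (intercept) = 6.15% − 0.94 × 4.6250% = 1.8025%
E(R_Farrow) = R_f + β × MRP = 1.8025% + 2.07 × 4.6250% = 11.38%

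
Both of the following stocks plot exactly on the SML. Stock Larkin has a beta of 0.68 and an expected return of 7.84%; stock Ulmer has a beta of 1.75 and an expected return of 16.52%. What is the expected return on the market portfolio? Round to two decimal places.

10.44%

Both satisfy E(R) = R_f + β·MRP, so the slope of the SML is
MRP = (16.52% − 7.84%) / (1.75 − 0.68) = 8.68% / 1.07 = 8.1121%
R_f = E(R_Larkin) − β_Larkin·MRP = 7.84% − 0.68 × 8.1121% = 2.3238%
E(R_m) = R_f + MRP = 2.3238% + 8.1121% = 10.44%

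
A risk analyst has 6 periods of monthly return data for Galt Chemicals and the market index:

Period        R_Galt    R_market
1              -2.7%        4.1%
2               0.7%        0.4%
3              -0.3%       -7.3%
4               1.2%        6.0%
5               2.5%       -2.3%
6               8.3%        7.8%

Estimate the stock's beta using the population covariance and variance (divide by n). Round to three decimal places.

0.272

Mean R_i = (-2.7 + 0.7 − 0.3 + 1.2 + 2.5 + 8.3) / 6 = 1.6167%
Mean R_m = (4.1 + 0.4 − 7.3 + 6.0 − 2.3 + 7.8) / 6 = 1.4500%
Σ(R_i − R̄_i)(R_m − R̄_m) = 43.5250  ⇒  Cov = 43.5250 / 6 = 7.2542
Σ(R_m − R̄_m)² = 159.7750  ⇒  Var(R_m) = 159.7750 / 6 = 26.6292
β = Cov / Var(R_m) = 7.2542 / 26.6292 = 0.2724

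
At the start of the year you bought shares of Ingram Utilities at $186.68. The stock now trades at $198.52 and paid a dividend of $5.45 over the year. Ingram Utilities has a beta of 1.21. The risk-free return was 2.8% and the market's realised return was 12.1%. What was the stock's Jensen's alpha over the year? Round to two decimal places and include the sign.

-4.79%

Realised HPR = (P1 + D1 − P0) / P0 = (198.52 + 5.45 − 186.68) / 186.68 = 17.29 / 186.68 = 9.2618%
MRP = 12.1% − 2.8% = 9.30%
CAPM required = R_f + β·MRP = 2.8% + 1.21 × 9.3% = 14.0530%
α = realised − required = 9.2618% − 14.0530% = -4.79%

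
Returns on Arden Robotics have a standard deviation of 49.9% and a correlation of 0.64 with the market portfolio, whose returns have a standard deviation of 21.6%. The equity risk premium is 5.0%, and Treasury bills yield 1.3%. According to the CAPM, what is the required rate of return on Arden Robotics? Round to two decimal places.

β = ρ × σ_i / σ_m = 0.64 × 49.9% / 21.6% = 1.4785
E(R) = 1.3% + 1.4785 × 5.0% = 8.69%

8.69%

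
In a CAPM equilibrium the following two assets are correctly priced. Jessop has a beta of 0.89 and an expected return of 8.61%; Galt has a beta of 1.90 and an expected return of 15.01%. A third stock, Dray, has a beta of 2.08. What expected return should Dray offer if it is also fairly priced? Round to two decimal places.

MRP (SML slope) = (15.01% − 8.61%) / (1.90 − 0.89) = 6.40% / 1.01 = 6.3366%
R_f (intercept) = 8.61% − 0.89 × 6.3366% = 2.9704%
E(R_Dray) = R_f + β × MRP = 2.9704% + 2.08 × 6.3366% = 16.15%

16.15%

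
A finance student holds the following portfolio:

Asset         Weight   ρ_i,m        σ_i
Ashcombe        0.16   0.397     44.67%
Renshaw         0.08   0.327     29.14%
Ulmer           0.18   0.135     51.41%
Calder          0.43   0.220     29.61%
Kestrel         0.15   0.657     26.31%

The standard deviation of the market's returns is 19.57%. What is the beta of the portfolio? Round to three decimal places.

0.523

β_Ashcombe = 0.397 × 44.67% / 19.57% = 0.9062
β_Renshaw = 0.327 × 29.14% / 19.57% = 0.4869
β_Ulmer = 0.135 × 51.41% / 19.57% = 0.3546
β_Calder = 0.220 × 29.61% / 19.57% = 0.3329
β_Kestrel = 0.657 × 26.31% / 19.57% = 0.8833
β_P = Σ w_i β_i = 0.16×0.9062 + 0.08×0.4869 + 0.18×0.3546 + 0.43×0.3329 + 0.15×0.8833 = 0.5234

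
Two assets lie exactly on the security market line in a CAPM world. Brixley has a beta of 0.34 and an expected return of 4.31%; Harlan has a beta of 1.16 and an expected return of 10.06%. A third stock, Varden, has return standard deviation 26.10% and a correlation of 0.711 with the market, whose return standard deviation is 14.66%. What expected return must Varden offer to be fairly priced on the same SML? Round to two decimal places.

10.80%

MRP = (10.06% − 4.31%) / (1.16 − 0.34) = 7.0122%
R_f = 4.31% − 0.34 × 7.0122% = 1.9259%
β_Varden = ρ·σ_i/σ_m = 0.711 × 26.10 / 14.66 = 1.2658
E(R_Varden) = R_f + β × MRP = 1.9259% + 1.2658 × 7.0122% = 10.80%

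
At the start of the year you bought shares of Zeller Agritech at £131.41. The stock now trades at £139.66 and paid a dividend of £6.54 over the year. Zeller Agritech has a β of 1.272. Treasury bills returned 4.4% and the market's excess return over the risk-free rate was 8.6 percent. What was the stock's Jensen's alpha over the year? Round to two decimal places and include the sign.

Realised HPR = (P1 + D1 − P0) / P0 = (139.66 + 6.54 − 131.41) / 131.41 = 14.79 / 131.41 = 11.2549%
CAPM required = R_f + β·MRP = 4.4% + 1.272 × 8.6% = 15.3392%
α = realised − required = 11.2549% − 15.3392% = -4.08%

-4.08%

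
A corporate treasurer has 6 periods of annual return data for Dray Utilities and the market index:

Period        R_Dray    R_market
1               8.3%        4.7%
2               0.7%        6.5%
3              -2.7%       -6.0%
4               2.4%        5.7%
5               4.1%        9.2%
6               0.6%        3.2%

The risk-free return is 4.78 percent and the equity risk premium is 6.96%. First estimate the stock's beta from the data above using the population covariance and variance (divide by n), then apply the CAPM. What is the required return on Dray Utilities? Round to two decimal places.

7.88%

Mean R_i = (8.3 + 0.7 − 2.7 + 2.4 + 4.1 + 0.6) / 6 = 2.2333%
Mean R_m = (4.7 + 6.5 − 6.0 + 5.7 + 9.2 + 3.2) / 6 = 3.8833%
Σ(R_i − R̄_i)(R_m − R̄_m) = 61.0433  ⇒  Cov = 61.0433 / 6 = 10.1739
Σ(R_m − R̄_m)² = 137.2283  ⇒  Var(R_m) = 137.2283 / 6 = 22.8714
β = Cov / Var(R_m) = 10.1739 / 22.8714 = 0.4448
E(R) = R_f + β × MRP = 4.78% + 0.4448 × 6.96% = 7.88%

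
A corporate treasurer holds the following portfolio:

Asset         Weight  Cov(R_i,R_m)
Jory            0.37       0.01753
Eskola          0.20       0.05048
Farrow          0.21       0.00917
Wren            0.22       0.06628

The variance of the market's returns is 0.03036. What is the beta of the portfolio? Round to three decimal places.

β_Jory = 0.01753 / 0.03036 = 0.5774
β_Eskola = 0.05048 / 0.03036 = 1.6627
β_Farrow = 0.00917 / 0.03036 = 0.3020
β_Wren = 0.06628 / 0.03036 = 2.1831
β_P = Σ w_i β_i = 0.37×0.5774 + 0.20×1.6627 + 0.21×0.3020 + 0.22×2.1831 = 1.0899

1.090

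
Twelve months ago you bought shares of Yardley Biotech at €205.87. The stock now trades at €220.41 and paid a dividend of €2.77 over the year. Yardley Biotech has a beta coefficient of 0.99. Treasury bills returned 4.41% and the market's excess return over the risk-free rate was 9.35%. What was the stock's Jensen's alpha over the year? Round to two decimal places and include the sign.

Realised HPR = (P1 + D1 − P0) / P0 = (220.41 + 2.77 − 205.87) / 205.87 = 17.31 / 205.87 = 8.4082%
CAPM required = R_f + β·MRP = 4.41% + 0.99 × 9.35% = 13.6665%
α = realised − required = 8.4082% − 13.6665% = -5.26%

-5.26%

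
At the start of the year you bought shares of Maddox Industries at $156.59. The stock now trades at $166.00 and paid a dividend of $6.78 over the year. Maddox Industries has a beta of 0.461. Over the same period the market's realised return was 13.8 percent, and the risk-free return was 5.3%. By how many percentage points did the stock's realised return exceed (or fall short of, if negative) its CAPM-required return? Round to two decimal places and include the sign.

+1.12%

Realised HPR = (P1 + D1 − P0) / P0 = (166.00 + 6.78 − 156.59) / 156.59 = 16.19 / 156.59 = 10.3391%
MRP = 13.8% − 5.3% = 8.50%
CAPM required = R_f + β·MRP = 5.3% + 0.461 × 8.5% = 9.2185%
α = realised − required = 10.3391% − 9.2185% = +1.12%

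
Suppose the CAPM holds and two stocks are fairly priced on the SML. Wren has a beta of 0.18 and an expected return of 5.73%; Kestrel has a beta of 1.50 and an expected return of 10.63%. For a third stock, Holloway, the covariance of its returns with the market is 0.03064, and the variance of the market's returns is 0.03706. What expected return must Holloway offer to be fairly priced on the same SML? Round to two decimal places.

8.13%

MRP = (10.63% − 5.73%) / (1.50 − 0.18) = 3.7121%
R_f = 5.73% − 0.18 × 3.7121% = 5.0618%
β_Holloway = Cov / Var(R_m) = 0.03064 / 0.03706 = 0.8268
E(R_Holloway) = R_f + β × MRP = 5.0618% + 0.8268 × 3.7121% = 8.13%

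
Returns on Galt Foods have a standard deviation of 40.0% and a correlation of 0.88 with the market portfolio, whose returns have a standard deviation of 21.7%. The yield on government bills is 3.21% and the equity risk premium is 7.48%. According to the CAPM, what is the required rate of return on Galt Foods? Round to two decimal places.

15.34%

β = ρ × σ_i / σ_m = 0.88 × 40.0% / 21.7% = 1.6221
E(R) = 3.21% + 1.6221 × 7.48% = 15.34%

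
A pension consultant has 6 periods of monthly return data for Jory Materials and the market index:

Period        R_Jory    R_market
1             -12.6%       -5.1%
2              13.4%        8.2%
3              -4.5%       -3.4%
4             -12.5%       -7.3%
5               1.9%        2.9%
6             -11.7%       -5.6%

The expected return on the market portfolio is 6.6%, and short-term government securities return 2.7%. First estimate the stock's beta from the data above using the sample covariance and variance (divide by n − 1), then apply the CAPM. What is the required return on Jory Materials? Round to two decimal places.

9.35%

Mean R_i = (-12.6 + 13.4 − 4.5 − 12.5 + 1.9 − 11.7) / 6 = -4.3333%
Mean R_m = (-5.1 + 8.2 − 3.4 − 7.3 + 2.9 − 5.6) / 6 = -1.7167%
Σ(R_i − R̄_i)(R_m − R̄_m) = 307.0867  ⇒  Cov = 307.0867 / 5 = 61.4173
Σ(R_m − R̄_m)² = 180.1883  ⇒  Var(R_m) = 180.1883 / 5 = 36.0377
β = Cov / Var(R_m) = 61.4173 / 36.0377 = 1.7043
MRP = 6.6% − 2.7% = 3.90%
E(R) = R_f + β × MRP = 2.7% + 1.7043 × 3.9% = 9.35%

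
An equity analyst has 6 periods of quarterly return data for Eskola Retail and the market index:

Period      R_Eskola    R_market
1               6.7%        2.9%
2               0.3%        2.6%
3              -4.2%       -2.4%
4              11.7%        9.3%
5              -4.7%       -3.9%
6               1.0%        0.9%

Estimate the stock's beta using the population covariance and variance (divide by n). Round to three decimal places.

Mean R_i = (6.7 + 0.3 − 4.2 + 11.7 − 4.7 + 1.0) / 6 = 1.8000%
Mean R_m = (2.9 + 2.6 − 2.4 + 9.3 − 3.9 + 0.9) / 6 = 1.5667%
Σ(R_i − R̄_i)(R_m − R̄_m) = 141.4100  ⇒  Cov = 141.4100 / 6 = 23.5683
Σ(R_m − R̄_m)² = 108.7133  ⇒  Var(R_m) = 108.7133 / 6 = 18.1189
β = Cov / Var(R_m) = 23.5683 / 18.1189 = 1.3008

1.301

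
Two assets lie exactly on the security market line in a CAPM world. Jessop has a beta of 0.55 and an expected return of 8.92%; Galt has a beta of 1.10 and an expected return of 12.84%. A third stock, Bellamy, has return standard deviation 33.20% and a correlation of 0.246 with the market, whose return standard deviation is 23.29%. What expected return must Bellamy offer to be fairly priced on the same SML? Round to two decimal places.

7.50%

MRP = (12.84% − 8.92%) / (1.10 − 0.55) = 7.1273%
R_f = 8.92% − 0.55 × 7.1273% = 5.0000%
β_Bellamy = ρ·σ_i/σ_m = 0.246 × 33.20 / 23.29 = 0.3507
E(R_Bellamy) = R_f + β × MRP = 5.0000% + 0.3507 × 7.1273% = 7.50%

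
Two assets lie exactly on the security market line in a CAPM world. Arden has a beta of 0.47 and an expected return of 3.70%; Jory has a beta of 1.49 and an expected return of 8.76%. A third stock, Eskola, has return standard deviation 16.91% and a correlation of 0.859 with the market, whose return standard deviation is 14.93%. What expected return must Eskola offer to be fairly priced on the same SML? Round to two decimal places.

MRP = (8.76% − 3.70%) / (1.49 − 0.47) = 4.9608%
R_f = 3.70% − 0.47 × 4.9608% = 1.3684%
β_Eskola = ρ·σ_i/σ_m = 0.859 × 16.91 / 14.93 = 0.9729
E(R_Eskola) = R_f + β × MRP = 1.3684% + 0.9729 × 4.9608% = 6.19%

6.19%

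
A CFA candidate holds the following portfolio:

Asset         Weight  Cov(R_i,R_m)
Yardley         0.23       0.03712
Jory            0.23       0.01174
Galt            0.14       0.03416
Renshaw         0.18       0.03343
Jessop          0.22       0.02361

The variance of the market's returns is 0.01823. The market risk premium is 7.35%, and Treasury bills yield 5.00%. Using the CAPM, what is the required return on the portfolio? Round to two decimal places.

15.98%

β_Yardley = 0.03712 / 0.01823 = 2.0362
β_Jory = 0.01174 / 0.01823 = 0.6440
β_Galt = 0.03416 / 0.01823 = 1.8738
β_Renshaw = 0.03343 / 0.01823 = 1.8338
β_Jessop = 0.02361 / 0.01823 = 1.2951
β_P = Σ w_i β_i = 0.23×2.0362 + 0.23×0.6440 + 0.14×1.8738 + 0.18×1.8338 + 0.22×1.2951 = 1.4938
E(R_P) = R_f + β_P × MRP = 5.00% + 1.4938 × 7.35% = 15.98%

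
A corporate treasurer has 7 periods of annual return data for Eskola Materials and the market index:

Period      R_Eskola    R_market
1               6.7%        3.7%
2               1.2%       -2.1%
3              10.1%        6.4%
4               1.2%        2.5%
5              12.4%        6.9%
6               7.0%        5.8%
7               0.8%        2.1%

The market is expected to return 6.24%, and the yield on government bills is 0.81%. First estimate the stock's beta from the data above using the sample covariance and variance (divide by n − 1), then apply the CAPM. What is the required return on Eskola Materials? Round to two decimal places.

7.68%

Mean R_i = (6.7 + 1.2 + 10.1 + 1.2 + 12.4 + 7.0 + 0.8) / 7 = 5.6286%
Mean R_m = (3.7 − 2.1 + 6.4 + 2.5 + 6.9 + 5.8 + 2.1) / 7 = 3.6143%
Σ(R_i − R̄_i)(R_m − R̄_m) = 75.3471  ⇒  Cov = 75.3471 / 6 = 12.5579
Σ(R_m − R̄_m)² = 59.5286  ⇒  Var(R_m) = 59.5286 / 6 = 9.9214
β = Cov / Var(R_m) = 12.5579 / 9.9214 = 1.2657
MRP = 6.24% − 0.81% = 5.43%
E(R) = R_f + β × MRP = 0.81% + 1.2657 × 5.43% = 7.68%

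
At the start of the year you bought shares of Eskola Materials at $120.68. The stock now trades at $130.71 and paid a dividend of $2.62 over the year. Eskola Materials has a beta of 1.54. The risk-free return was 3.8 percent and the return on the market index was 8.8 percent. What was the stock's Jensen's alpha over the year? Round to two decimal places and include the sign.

Realised HPR = (P1 + D1 − P0) / P0 = (130.71 + 2.62 − 120.68) / 120.68 = 12.65 / 120.68 = 10.4823%
MRP = 8.8% − 3.8% = 5.00%
CAPM required = R_f + β·MRP = 3.8% + 1.54 × 5.0% = 11.5000%
α = realised − required = 10.4823% − 11.5000% = -1.02%

-1.02%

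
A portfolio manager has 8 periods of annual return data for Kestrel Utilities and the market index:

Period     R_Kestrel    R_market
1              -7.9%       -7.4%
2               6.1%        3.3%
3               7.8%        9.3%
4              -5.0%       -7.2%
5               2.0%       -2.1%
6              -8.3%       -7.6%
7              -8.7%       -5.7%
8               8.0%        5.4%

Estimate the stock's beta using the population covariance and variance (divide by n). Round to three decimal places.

1.065

Mean R_i = (-7.9 + 6.1 + 7.8 − 5.0 + 2.0 − 8.3 − 8.7 + 8.0) / 8 = -0.7500%
Mean R_m = (-7.4 + 3.3 + 9.3 − 7.2 − 2.1 − 7.6 − 5.7 + 5.4) / 8 = -1.5000%
Σ(R_i − R̄_i)(R_m − R̄_m) = 329.8000  ⇒  Cov = 329.8000 / 8 = 41.2250
Σ(R_m − R̄_m)² = 309.8000  ⇒  Var(R_m) = 309.8000 / 8 = 38.7250
β = Cov / Var(R_m) = 41.2250 / 38.7250 = 1.0646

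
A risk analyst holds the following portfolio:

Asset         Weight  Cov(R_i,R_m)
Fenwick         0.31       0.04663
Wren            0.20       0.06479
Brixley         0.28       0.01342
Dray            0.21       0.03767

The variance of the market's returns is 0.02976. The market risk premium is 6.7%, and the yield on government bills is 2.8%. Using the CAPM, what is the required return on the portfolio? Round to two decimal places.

β_Fenwick = 0.04663 / 0.02976 = 1.5669
β_Wren = 0.06479 / 0.02976 = 2.1771
β_Brixley = 0.01342 / 0.02976 = 0.4509
β_Dray = 0.03767 / 0.02976 = 1.2658
β_P = Σ w_i β_i = 0.31×1.5669 + 0.20×2.1771 + 0.28×0.4509 + 0.21×1.2658 = 1.3132
E(R_P) = R_f + β_P × MRP = 2.8% + 1.3132 × 6.7% = 11.60%

11.60%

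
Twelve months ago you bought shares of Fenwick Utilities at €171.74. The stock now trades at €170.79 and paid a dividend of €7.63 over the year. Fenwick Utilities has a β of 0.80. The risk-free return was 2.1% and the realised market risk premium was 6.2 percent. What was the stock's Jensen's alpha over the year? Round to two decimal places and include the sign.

Realised HPR = (P1 + D1 − P0) / P0 = (170.79 + 7.63 − 171.74) / 171.74 = 6.68 / 171.74 = 3.8896%
CAPM required = R_f + β·MRP = 2.1% + 0.80 × 6.2% = 7.0600%
α = realised − required = 3.8896% − 7.0600% = -3.17%

-3.17%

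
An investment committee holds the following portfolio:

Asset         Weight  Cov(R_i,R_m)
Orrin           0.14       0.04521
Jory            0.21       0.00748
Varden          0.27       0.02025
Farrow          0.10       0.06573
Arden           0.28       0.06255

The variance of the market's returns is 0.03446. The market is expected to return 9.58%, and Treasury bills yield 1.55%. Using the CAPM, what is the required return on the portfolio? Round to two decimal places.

β_Orrin = 0.04521 / 0.03446 = 1.3120
β_Jory = 0.00748 / 0.03446 = 0.2171
β_Varden = 0.02025 / 0.03446 = 0.5876
β_Farrow = 0.06573 / 0.03446 = 1.9074
β_Arden = 0.06255 / 0.03446 = 1.8151
β_P = Σ w_i β_i = 0.14×1.3120 + 0.21×0.2171 + 0.27×0.5876 + 0.10×1.9074 + 0.28×1.8151 = 1.0869
MRP = 9.58% − 1.55% = 8.03%
E(R_P) = R_f + β_P × MRP = 1.55% + 1.0869 × 8.03% = 10.28%

10.28%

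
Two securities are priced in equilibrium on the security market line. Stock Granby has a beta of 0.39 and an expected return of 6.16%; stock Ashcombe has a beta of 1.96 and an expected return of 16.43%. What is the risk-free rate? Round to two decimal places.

Both satisfy E(R) = R_f + β·MRP, so the slope of the SML is
MRP = (16.43% − 6.16%) / (1.96 − 0.39) = 10.27% / 1.57 = 6.5414%
R_f = E(R_Granby) − β_Granby·MRP = 6.16% − 0.39 × 6.5414% = 3.6089%

3.61%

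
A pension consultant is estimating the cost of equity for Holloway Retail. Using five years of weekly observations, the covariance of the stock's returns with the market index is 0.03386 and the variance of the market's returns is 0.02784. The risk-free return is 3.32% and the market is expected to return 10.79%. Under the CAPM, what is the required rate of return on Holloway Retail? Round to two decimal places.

12.41%

β = Cov(R_i, R_m) / Var(R_m) = 0.03386 / 0.02784 = 1.2162
MRP = 10.79% − 3.32% = 7.47%
E(R) = R_f + β × MRP = 3.32% + 1.2162 × 7.47% = 12.41%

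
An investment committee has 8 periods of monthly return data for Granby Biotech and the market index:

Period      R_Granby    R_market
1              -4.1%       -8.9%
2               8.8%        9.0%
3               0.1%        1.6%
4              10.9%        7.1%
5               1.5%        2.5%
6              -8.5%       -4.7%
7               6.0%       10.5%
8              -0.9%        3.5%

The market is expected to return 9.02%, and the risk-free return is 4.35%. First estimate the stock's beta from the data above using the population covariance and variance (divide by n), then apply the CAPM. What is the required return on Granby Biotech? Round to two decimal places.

8.27%

Mean R_i = (-4.1 + 8.8 + 0.1 + 10.9 + 1.5 − 8.5 + 6.0 − 0.9) / 8 = 1.7250%
Mean R_m = (-8.9 + 9.0 + 1.6 + 7.1 + 2.5 − 4.7 + 10.5 + 3.5) / 8 = 2.5750%
Σ(R_i − R̄_i)(R_m − R̄_m) = 261.2550  ⇒  Cov = 261.2550 / 8 = 32.6569
Σ(R_m − R̄_m)² = 310.9750  ⇒  Var(R_m) = 310.9750 / 8 = 38.8719
β = Cov / Var(R_m) = 32.6569 / 38.8719 = 0.8401
MRP = 9.02% − 4.35% = 4.67%
E(R) = R_f + β × MRP = 4.35% + 0.8401 × 4.67% = 8.27%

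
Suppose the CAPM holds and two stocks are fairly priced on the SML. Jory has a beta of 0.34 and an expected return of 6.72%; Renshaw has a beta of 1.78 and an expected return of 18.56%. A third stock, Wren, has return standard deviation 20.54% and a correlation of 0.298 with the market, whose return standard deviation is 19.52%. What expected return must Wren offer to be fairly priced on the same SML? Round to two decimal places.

MRP = (18.56% − 6.72%) / (1.78 − 0.34) = 8.2222%
R_f = 6.72% − 0.34 × 8.2222% = 3.9245%
β_Wren = ρ·σ_i/σ_m = 0.298 × 20.54 / 19.52 = 0.3136
E(R_Wren) = R_f + β × MRP = 3.9245% + 0.3136 × 8.2222% = 6.50%

6.50%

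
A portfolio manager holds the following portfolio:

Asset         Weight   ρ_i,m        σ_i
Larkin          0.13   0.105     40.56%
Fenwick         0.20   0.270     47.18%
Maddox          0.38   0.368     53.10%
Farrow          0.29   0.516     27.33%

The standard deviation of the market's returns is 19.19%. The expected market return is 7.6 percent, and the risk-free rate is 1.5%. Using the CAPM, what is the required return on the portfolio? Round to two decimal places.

6.15%

β_Larkin = 0.105 × 40.56% / 19.19% = 0.2219
β_Fenwick = 0.270 × 47.18% / 19.19% = 0.6638
β_Maddox = 0.368 × 53.10% / 19.19% = 1.0183
β_Farrow = 0.516 × 27.33% / 19.19% = 0.7349
β_P = Σ w_i β_i = 0.13×0.2219 + 0.20×0.6638 + 0.38×1.0183 + 0.29×0.7349 = 0.7617
MRP = 7.6% − 1.5% = 6.10%
E(R_P) = R_f + β_P × MRP = 1.5% + 0.7617 × 6.1% = 6.15%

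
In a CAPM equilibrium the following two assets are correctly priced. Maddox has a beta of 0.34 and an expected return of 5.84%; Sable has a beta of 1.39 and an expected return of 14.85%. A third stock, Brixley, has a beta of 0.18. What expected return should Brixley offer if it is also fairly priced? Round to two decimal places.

4.47%

MRP (SML slope) = (14.85% − 5.84%) / (1.39 − 0.34) = 9.01% / 1.05 = 8.5810%
R_f (intercept) = 5.84% − 0.34 × 8.5810% = 2.9225%
E(R_Brixley) = R_f + β × MRP = 2.9225% + 0.18 × 8.5810% = 4.47%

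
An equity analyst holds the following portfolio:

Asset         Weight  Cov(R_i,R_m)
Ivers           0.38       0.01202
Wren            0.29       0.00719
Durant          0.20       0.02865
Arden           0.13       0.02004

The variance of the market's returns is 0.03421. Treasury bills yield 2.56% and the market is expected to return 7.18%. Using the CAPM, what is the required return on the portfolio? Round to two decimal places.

β_Ivers = 0.01202 / 0.03421 = 0.3514
β_Wren = 0.00719 / 0.03421 = 0.2102
β_Durant = 0.02865 / 0.03421 = 0.8375
β_Arden = 0.02004 / 0.03421 = 0.5858
β_P = Σ w_i β_i = 0.38×0.3514 + 0.29×0.2102 + 0.20×0.8375 + 0.13×0.5858 = 0.4381
MRP = 7.18% − 2.56% = 4.62%
E(R_P) = R_f + β_P × MRP = 2.56% + 0.4381 × 4.62% = 4.58%

4.58%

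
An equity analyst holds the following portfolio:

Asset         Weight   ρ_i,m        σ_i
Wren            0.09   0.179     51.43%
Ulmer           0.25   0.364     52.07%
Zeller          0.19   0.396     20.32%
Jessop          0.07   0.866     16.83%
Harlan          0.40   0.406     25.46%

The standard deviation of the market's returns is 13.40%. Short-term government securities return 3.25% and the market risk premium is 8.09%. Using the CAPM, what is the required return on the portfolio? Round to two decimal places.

β_Wren = 0.179 × 51.43% / 13.40% = 0.6870
β_Ulmer = 0.364 × 52.07% / 13.40% = 1.4144
β_Zeller = 0.396 × 20.32% / 13.40% = 0.6005
β_Jessop = 0.866 × 16.83% / 13.40% = 1.0877
β_Harlan = 0.406 × 25.46% / 13.40% = 0.7714
β_P = Σ w_i β_i = 0.09×0.6870 + 0.25×1.4144 + 0.19×0.6005 + 0.07×1.0877 + 0.40×0.7714 = 0.9142
E(R_P) = R_f + β_P × MRP = 3.25% + 0.9142 × 8.09% = 10.65%

10.65%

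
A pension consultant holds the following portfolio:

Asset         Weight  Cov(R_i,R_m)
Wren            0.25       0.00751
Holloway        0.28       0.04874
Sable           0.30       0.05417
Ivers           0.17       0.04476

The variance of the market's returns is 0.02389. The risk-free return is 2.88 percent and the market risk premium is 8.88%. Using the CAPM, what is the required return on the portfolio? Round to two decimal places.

17.52%

β_Wren = 0.00751 / 0.02389 = 0.3144
β_Holloway = 0.04874 / 0.02389 = 2.0402
β_Sable = 0.05417 / 0.02389 = 2.2675
β_Ivers = 0.04476 / 0.02389 = 1.8736
β_P = Σ w_i β_i = 0.25×0.3144 + 0.28×2.0402 + 0.30×2.2675 + 0.17×1.8736 = 1.6486
E(R_P) = R_f + β_P × MRP = 2.88% + 1.6486 × 8.88% = 17.52%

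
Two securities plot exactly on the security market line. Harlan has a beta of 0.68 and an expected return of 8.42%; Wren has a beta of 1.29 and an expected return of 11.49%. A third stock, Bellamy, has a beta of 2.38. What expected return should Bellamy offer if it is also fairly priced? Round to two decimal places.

MRP (SML slope) = (11.49% − 8.42%) / (1.29 − 0.68) = 3.07% / 0.61 = 5.0328%
R_f (intercept) = 8.42% − 0.68 × 5.0328% = 4.9977%
E(R_Bellamy) = R_f + β × MRP = 4.9977% + 2.38 × 5.0328% = 16.98%

16.98%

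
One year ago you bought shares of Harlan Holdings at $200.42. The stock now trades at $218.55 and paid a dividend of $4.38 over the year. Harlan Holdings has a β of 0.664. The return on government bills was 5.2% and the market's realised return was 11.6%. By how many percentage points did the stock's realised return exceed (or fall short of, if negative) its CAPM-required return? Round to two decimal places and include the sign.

Realised HPR = (P1 + D1 − P0) / P0 = (218.55 + 4.38 − 200.42) / 200.42 = 22.51 / 200.42 = 11.2314%
MRP = 11.6% − 5.2% = 6.40%
CAPM required = R_f + β·MRP = 5.2% + 0.664 × 6.4% = 9.4496%
α = realised − required = 11.2314% − 9.4496% = +1.78%

+1.78%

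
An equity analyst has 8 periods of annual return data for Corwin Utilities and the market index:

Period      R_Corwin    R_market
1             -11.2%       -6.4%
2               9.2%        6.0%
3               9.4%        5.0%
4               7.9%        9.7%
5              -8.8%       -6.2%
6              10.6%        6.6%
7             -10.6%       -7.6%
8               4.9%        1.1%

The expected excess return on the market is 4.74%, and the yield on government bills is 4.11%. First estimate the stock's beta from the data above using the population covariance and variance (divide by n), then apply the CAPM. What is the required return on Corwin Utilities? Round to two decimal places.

10.59%

Mean R_i = (-11.2 + 9.2 + 9.4 + 7.9 − 8.8 + 10.6 − 10.6 + 4.9) / 8 = 1.4250%
Mean R_m = (-6.4 + 6.0 + 5.0 + 9.7 − 6.2 + 6.6 − 7.6 + 1.1) / 8 = 1.0250%
Σ(R_i − R̄_i)(R_m − R̄_m) = 449.2950  ⇒  Cov = 449.2950 / 8 = 56.1619
Σ(R_m − R̄_m)² = 328.6150  ⇒  Var(R_m) = 328.6150 / 8 = 41.0769
β = Cov / Var(R_m) = 56.1619 / 41.0769 = 1.3672
E(R) = R_f + β × MRP = 4.11% + 1.3672 × 4.74% = 10.59%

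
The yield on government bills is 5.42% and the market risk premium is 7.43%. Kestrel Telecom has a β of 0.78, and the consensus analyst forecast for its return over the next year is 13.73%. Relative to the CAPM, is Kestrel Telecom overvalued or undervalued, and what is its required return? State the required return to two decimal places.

Undervalued; required return 11.22%

Required return = R_f + β·MRP = 5.42% + 0.78 × 7.43% = 11.22%
Forecast 13.73% > required 11.22% → the stock plots above the SML → undervalued.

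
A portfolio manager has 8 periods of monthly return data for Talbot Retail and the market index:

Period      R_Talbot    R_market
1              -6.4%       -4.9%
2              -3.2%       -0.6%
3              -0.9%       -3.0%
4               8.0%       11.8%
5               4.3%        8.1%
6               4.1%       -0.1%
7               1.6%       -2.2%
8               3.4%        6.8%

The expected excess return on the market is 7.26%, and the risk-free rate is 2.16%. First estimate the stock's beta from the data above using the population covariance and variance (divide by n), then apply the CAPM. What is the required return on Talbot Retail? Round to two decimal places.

6.74%

Mean R_i = (-6.4 − 3.2 − 0.9 + 8.0 + 4.3 + 4.1 + 1.6 + 3.4) / 8 = 1.3625%
Mean R_m = (-4.9 − 0.6 − 3.0 + 11.8 + 8.1 − 0.1 − 2.2 + 6.8) / 8 = 1.9875%
Σ(R_i − R̄_i)(R_m − R̄_m) = 162.7363  ⇒  Cov = 162.7363 / 8 = 20.3420
Σ(R_m − R̄_m)² = 257.7088  ⇒  Var(R_m) = 257.7088 / 8 = 32.2136
β = Cov / Var(R_m) = 20.3420 / 32.2136 = 0.6315
E(R) = R_f + β × MRP = 2.16% + 0.6315 × 7.26% = 6.74%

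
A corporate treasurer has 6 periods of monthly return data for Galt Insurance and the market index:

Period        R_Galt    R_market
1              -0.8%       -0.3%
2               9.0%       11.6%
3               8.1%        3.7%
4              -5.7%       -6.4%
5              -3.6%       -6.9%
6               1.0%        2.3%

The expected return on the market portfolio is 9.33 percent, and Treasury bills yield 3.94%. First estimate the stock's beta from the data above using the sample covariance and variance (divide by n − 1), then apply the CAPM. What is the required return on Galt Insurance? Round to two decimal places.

8.28%

Mean R_i = (-0.8 + 9.0 + 8.1 − 5.7 − 3.6 + 1.0) / 6 = 1.3333%
Mean R_m = (-0.3 + 11.6 + 3.7 − 6.4 − 6.9 + 2.3) / 6 = 0.6667%
Σ(R_i − R̄_i)(R_m − R̄_m) = 192.8967  ⇒  Cov = 192.8967 / 5 = 38.5793
Σ(R_m − R̄_m)² = 239.5333  ⇒  Var(R_m) = 239.5333 / 5 = 47.9067
β = Cov / Var(R_m) = 38.5793 / 47.9067 = 0.8053
MRP = 9.33% − 3.94% = 5.39%
E(R) = R_f + β × MRP = 3.94% + 0.8053 × 5.39% = 8.28%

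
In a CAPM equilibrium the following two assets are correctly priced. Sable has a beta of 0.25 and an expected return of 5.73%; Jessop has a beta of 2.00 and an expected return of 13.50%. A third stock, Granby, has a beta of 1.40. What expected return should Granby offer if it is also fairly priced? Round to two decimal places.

10.84%

MRP (SML slope) = (13.50% − 5.73%) / (2.00 − 0.25) = 7.77% / 1.75 = 4.4400%
R_f (intercept) = 5.73% − 0.25 × 4.4400% = 4.6200%
E(R_Granby) = R_f + β × MRP = 4.6200% + 1.40 × 4.4400% = 10.84%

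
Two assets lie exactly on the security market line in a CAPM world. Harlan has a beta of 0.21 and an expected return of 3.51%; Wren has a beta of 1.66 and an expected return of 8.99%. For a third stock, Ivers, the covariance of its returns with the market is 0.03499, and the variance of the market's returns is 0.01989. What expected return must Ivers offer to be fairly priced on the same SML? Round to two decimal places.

9.36%

MRP = (8.99% − 3.51%) / (1.66 − 0.21) = 3.7793%
R_f = 3.51% − 0.21 × 3.7793% = 2.7163%
β_Ivers = Cov / Var(R_m) = 0.03499 / 0.01989 = 1.7592
E(R_Ivers) = R_f + β × MRP = 2.7163% + 1.7592 × 3.7793% = 9.36%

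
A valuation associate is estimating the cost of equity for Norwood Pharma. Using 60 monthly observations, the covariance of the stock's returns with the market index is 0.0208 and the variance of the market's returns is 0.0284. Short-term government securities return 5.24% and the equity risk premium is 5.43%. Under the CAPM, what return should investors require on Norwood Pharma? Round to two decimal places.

9.22%

β = Cov(R_i, R_m) / Var(R_m) = 0.0208 / 0.0284 = 0.7324
E(R) = R_f + β × MRP = 5.24% + 0.7324 × 5.43% = 9.22%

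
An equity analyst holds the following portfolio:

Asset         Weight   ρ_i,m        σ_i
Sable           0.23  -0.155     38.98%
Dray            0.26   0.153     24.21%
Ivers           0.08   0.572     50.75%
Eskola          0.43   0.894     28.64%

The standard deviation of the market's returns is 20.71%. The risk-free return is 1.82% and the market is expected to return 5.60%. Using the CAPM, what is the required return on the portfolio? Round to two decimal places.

4.18%

β_Sable = -0.155 × 38.98% / 20.71% = -0.2917
β_Dray = 0.153 × 24.21% / 20.71% = 0.1789
β_Ivers = 0.572 × 50.75% / 20.71% = 1.4017
β_Eskola = 0.894 × 28.64% / 20.71% = 1.2363
β_P = Σ w_i β_i = 0.23×-0.2917 + 0.26×0.1789 + 0.08×1.4017 + 0.43×1.2363 = 0.6232
MRP = 5.60% − 1.82% = 3.78%
E(R_P) = R_f + β_P × MRP = 1.82% + 0.6232 × 3.78% = 4.18%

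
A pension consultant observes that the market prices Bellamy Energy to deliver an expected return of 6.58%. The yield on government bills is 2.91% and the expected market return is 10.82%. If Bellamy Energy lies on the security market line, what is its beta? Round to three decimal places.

0.464

MRP = 10.82% − 2.91% = 7.91%
β = (E(R) − R_f) / MRP = (6.58% − 2.91%) / 7.91% = 3.67% / 7.91% = 0.464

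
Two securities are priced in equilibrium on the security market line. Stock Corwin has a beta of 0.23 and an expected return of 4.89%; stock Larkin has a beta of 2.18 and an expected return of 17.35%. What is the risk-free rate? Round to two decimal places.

Both satisfy E(R) = R_f + β·MRP, so the slope of the SML is
MRP = (17.35% − 4.89%) / (2.18 − 0.23) = 12.46% / 1.95 = 6.3897%
R_f = E(R_Corwin) − β_Corwin·MRP = 4.89% − 0.23 × 6.3897% = 3.4204%

3.42%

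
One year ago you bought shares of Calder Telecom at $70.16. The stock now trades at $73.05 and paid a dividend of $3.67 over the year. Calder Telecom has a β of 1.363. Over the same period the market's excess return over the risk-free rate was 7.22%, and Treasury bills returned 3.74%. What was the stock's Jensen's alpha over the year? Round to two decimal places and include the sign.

-4.23%

Realised HPR = (P1 + D1 − P0) / P0 = (73.05 + 3.67 − 70.16) / 70.16 = 6.56 / 70.16 = 9.3501%
CAPM required = R_f + β·MRP = 3.74% + 1.363 × 7.22% = 13.58086%
α = realised − required = 9.3501% − 13.58086% = -4.23%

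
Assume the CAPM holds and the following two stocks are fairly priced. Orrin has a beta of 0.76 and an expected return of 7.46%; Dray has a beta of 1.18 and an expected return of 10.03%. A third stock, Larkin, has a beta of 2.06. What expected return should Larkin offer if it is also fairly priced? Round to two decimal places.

15.41%

MRP (SML slope) = (10.03% − 7.46%) / (1.18 − 0.76) = 2.57% / 0.42 = 6.1190%
R_f (intercept) = 7.46% − 0.76 × 6.1190% = 2.8096%
E(R_Larkin) = R_f + β × MRP = 2.8096% + 2.06 × 6.1190% = 15.41%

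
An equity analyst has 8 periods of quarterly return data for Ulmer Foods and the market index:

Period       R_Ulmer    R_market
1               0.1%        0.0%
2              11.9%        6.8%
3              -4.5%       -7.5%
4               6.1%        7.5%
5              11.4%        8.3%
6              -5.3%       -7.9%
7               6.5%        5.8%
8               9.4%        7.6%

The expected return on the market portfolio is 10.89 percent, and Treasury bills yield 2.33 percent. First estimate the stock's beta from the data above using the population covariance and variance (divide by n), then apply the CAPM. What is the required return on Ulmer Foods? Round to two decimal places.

10.52%

Mean R_i = (0.1 + 11.9 − 4.5 + 6.1 + 11.4 − 5.3 + 6.5 + 9.4) / 8 = 4.4500%
Mean R_m = (0.0 + 6.8 − 7.5 + 7.5 + 8.3 − 7.9 + 5.8 + 7.6) / 8 = 2.5750%
Σ(R_i − R̄_i)(R_m − R̄_m) = 314.3800  ⇒  Cov = 314.3800 / 8 = 39.2975
Σ(R_m − R̄_m)² = 328.3950  ⇒  Var(R_m) = 328.3950 / 8 = 41.0494
β = Cov / Var(R_m) = 39.2975 / 41.0494 = 0.9573
MRP = 10.89% − 2.33% = 8.56%
E(R) = R_f + β × MRP = 2.33% + 0.9573 × 8.56% = 10.52%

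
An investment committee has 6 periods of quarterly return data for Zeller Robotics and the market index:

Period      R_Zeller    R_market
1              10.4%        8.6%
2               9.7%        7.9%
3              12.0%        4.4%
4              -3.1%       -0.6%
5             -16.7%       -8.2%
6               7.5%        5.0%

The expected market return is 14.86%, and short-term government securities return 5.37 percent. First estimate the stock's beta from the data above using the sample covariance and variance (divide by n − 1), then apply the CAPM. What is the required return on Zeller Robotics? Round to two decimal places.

21.48%

Mean R_i = (10.4 + 9.7 + 12.0 − 3.1 − 16.7 + 7.5) / 6 = 3.3000%
Mean R_m = (8.6 + 7.9 + 4.4 − 0.6 − 8.2 + 5.0) / 6 = 2.8500%
Σ(R_i − R̄_i)(R_m − R̄_m) = 338.7400  ⇒  Cov = 338.7400 / 5 = 67.7480
Σ(R_m − R̄_m)² = 199.5950  ⇒  Var(R_m) = 199.5950 / 5 = 39.9190
β = Cov / Var(R_m) = 67.7480 / 39.9190 = 1.6971
MRP = 14.86% − 5.37% = 9.49%
E(R) = R_f + β × MRP = 5.37% + 1.6971 × 9.49% = 21.48%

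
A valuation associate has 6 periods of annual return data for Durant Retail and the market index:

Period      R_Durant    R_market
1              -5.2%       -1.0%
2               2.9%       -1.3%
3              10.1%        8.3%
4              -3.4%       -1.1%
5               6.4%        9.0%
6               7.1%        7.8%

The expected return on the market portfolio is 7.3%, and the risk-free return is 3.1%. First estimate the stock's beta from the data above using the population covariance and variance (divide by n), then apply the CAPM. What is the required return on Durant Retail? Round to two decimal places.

7.33%

Mean R_i = (-5.2 + 2.9 + 10.1 − 3.4 + 6.4 + 7.1) / 6 = 2.9833%
Mean R_m = (-1.0 − 1.3 + 8.3 − 1.1 + 9.0 + 7.8) / 6 = 3.6167%
Σ(R_i − R̄_i)(R_m − R̄_m) = 137.2417  ⇒  Cov = 137.2417 / 6 = 22.8736
Σ(R_m − R̄_m)² = 136.1483  ⇒  Var(R_m) = 136.1483 / 6 = 22.6914
β = Cov / Var(R_m) = 22.8736 / 22.6914 = 1.0080
MRP = 7.3% − 3.1% = 4.20%
E(R) = R_f + β × MRP = 3.1% + 1.0080 × 4.2% = 7.33%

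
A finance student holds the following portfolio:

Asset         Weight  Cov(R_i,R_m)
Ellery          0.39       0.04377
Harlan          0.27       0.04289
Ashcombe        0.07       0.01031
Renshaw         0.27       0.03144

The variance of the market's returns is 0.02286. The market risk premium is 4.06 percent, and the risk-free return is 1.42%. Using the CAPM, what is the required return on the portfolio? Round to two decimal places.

β_Ellery = 0.04377 / 0.02286 = 1.9147
β_Harlan = 0.04289 / 0.02286 = 1.8762
β_Ashcombe = 0.01031 / 0.02286 = 0.4510
β_Renshaw = 0.03144 / 0.02286 = 1.3753
β_P = Σ w_i β_i = 0.39×1.9147 + 0.27×1.8762 + 0.07×0.4510 + 0.27×1.3753 = 1.6562
E(R_P) = R_f + β_P × MRP = 1.42% + 1.6562 × 4.06% = 8.14%

8.14%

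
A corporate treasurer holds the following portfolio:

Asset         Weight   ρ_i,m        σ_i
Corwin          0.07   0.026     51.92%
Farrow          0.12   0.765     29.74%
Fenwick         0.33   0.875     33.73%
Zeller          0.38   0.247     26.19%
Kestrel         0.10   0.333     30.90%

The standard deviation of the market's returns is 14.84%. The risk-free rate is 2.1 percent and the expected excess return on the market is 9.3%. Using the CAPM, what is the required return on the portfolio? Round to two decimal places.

12.16%

β_Corwin = 0.026 × 51.92% / 14.84% = 0.0910
β_Farrow = 0.765 × 29.74% / 14.84% = 1.5331
β_Fenwick = 0.875 × 33.73% / 14.84% = 1.9888
β_Zeller = 0.247 × 26.19% / 14.84% = 0.4359
β_Kestrel = 0.333 × 30.90% / 14.84% = 0.6934
β_P = Σ w_i β_i = 0.07×0.0910 + 0.12×1.5331 + 0.33×1.9888 + 0.38×0.4359 + 0.10×0.6934 = 1.0816
E(R_P) = R_f + β_P × MRP = 2.1% + 1.0816 × 9.3% = 12.16%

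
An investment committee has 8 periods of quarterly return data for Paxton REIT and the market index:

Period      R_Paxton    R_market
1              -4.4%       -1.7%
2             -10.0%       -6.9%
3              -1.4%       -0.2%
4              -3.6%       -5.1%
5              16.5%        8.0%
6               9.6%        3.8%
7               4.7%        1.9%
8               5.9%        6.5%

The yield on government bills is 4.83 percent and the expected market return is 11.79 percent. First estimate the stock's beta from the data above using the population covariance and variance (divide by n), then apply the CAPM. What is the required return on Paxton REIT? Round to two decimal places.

15.39%

Mean R_i = (-4.4 − 10.0 − 1.4 − 3.6 + 16.5 + 9.6 + 4.7 + 5.9) / 8 = 2.1625%
Mean R_m = (-1.7 − 6.9 − 0.2 − 5.1 + 8.0 + 3.8 + 1.9 + 6.5) / 8 = 0.7875%
Σ(R_i − R̄_i)(R_m − R̄_m) = 297.2563  ⇒  Cov = 297.2563 / 8 = 37.1570
Σ(R_m − R̄_m)² = 195.8888  ⇒  Var(R_m) = 195.8888 / 8 = 24.4861
β = Cov / Var(R_m) = 37.1570 / 24.4861 = 1.5175
MRP = 11.79% − 4.83% = 6.96%
E(R) = R_f + β × MRP = 4.83% + 1.5175 × 6.96% = 15.39%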